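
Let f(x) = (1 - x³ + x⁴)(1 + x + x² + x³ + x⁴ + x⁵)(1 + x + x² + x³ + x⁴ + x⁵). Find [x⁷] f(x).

(1 - x³ + x⁴) has coefficients 1,0,0,-1,1 for degrees 0…4.
(1 + x + x² + x³ + x⁴ + x⁵) has coefficients 1,1,1,1,1,1,0,0 for degrees 0…7.
Finally multiplying by (1 + x + x² + x³ + x⁴ + x⁵), the product of all factors after the first has coefficients 1,2,3,4,5,6,5,4 for degrees 0…7.
[x⁷] = 1·4 − 1·5 + 1·4 = 3.

3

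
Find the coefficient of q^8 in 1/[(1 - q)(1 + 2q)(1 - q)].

117

The denominator gives the recurrence a_n = 3a_(n−2) − 2a_(n−3) for n ≥ 3; the numerator fixes a_0 = 1, a_1 = 0, a_2 = 3.
Iterating: 1, 0, 3, -2, 9, -12, 31, -54, 117, so a_8 = 117.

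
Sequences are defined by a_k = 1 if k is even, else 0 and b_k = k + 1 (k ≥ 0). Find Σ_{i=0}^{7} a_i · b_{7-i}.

The convolution is the x^7 coefficient of A(x)B(x).
Σ = 1·8 + 0·7 + 1·6 + 0·5 + 1·4 + 0·3 + 1·2 + 0·1 = 20.

20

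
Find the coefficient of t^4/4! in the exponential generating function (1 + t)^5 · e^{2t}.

The EGF product rule gives c_4 = Σ_{k_1+k_2=4} C(4; k_1,k_2) · ∏ g_i(k_i), where (1+t)^5 gives the falling factorial (5)_k; e^{2t} gives (2)^k.
g_1(k) for k = 0…4: 1, 5, 20, 60, 120.
g_2(k) for k = 0…4: 1, 2, 4, 8, 16.
c_4 = Σ_k C(4,k)·g_1(k)·g_2(4−k) = 1·1·16 + 4·5·8 + 6·20·4 + 4·60·2 + 1·120·1 = 16 + 160 + 480 + 480 + 120 = 1256.

1256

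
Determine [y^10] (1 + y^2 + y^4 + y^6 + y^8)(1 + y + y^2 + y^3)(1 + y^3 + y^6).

(1 + y^2 + y^4 + y^6 + y^8) has coefficients 1,0,1,0,1,0,1,0,1 for degrees 0…8.
(1 + y + y^2 + y^3) has coefficients 1,1,1,1,0,0,0,0,0,0,0 for degrees 0…10.
Finally multiplying by (1 + y^3 + y^6), the product of all factors after the first has coefficients 1,1,1,2,1,1,2,1,1,1,0 for degrees 0…10.
[y^10] = 1·0 + 1·1 + 1·2 + 1·1 + 1·1 = 5.

5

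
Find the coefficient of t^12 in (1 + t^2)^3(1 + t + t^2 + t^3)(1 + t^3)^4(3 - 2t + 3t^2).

191

(1 + t^2)^3 has coefficients 1,0,3,0,3,0,1 for degrees 0…6.
(1 + t + t^2 + t^3) has coefficients 1,1,1,1,0,0,0,0,0,0,0,0,0 for degrees 0…12.
Multiplying by (1 + t^3)^4 gives running coefficients 1,1,1,5,4,4,10,6,6,10,4,4,5 for degrees 0…12.
Finally multiplying by (3 - 2t + 3t^2), the product of all factors after the first has coefficients 3,1,4,16,5,19,34,10,36,36,10,34,19 for degrees 0…12.
[t^12] = 1·19 + 3·10 + 3·36 + 1·34 = 191.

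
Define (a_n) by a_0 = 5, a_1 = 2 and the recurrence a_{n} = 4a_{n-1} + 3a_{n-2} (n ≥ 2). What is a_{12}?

The ordinary generating function has denominator 1 - 4x - 3x^2.
Iterating the recurrence: a_0,…,a_{12} = 5, 2, 23, 98, 461, 2138, 9935, 46154, 214421, 996146, 4627847, 21499826, 99882845.

99882845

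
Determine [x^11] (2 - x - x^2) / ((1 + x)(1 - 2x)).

1706

The denominator gives the recurrence a_n = a_(n−1) + 2a_(n−2) for n ≥ 3; the numerator fixes a_0 = 2, a_1 = 1, a_2 = 4.
Iterating: 2, 1, 4, 6, 14, 26, 54, 106, 214, 426, 854, 1706, so a_11 = 1706.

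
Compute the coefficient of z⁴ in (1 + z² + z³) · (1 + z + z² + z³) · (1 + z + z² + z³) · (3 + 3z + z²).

49

(1 + z² + z³) has coefficients 1,0,1,1 for degrees 0…3.
(1 + z + z² + z³) has coefficients 1,1,1,1,0 for degrees 0…4.
Multiplying by (1 + z + z² + z³) gives running coefficients 1,2,3,4,3 for degrees 0…4.
Finally multiplying by (3 + 3z + z²), the product of all factors after the first has coefficients 3,9,16,23,24 for degrees 0…4.
[z⁴] = 1·24 + 1·16 + 1·9 = 49.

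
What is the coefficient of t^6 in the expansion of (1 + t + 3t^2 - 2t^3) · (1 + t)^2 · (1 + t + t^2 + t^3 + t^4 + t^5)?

(1 + t + 3t^2 - 2t^3) has coefficients 1,1,3,-2 for degrees 0…3.
(1 + t)^2 has coefficients 1,2,1,0,0,0,0 for degrees 0…6.
Finally multiplying by (1 + t + t^2 + t^3 + t^4 + t^5), the product of all factors after the first has coefficients 1,3,4,4,4,4,3 for degrees 0…6.
[t^6] = 1·3 + 1·4 + 3·4 − 2·4 = 11.

11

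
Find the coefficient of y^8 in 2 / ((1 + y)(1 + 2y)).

1022

Partial fractions give a closed form: a_n = (-2)·(-1)^n + (4)·(-2)^n.
At n = 8: a_8 = 1022.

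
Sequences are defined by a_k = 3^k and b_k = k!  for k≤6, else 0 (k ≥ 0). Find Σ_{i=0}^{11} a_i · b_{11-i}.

This is [x^11] in the product of the two ordinary generating functions.
Σ = 1·0 + 3·0 + 9·0 + 27·0 + 81·0 + 243·720 + 729·120 + 2187·24 + 6561·6 + 19683·2 + 59049·1 + 177147·1 = 629856.

629856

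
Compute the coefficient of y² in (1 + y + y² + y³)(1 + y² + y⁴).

(1 + y + y² + y³) has coefficients 1,1,1 for degrees 0…2.
(1 + y² + y⁴) has coefficients 1,0,1 for degrees 0…2.
[y²] = 1·1 + 1·0 + 1·1 = 2.

2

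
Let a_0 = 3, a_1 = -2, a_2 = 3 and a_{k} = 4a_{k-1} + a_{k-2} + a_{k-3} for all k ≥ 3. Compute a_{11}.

1417073

The ordinary generating function has denominator 1 - 4q - q^2 - q^3.
Iterating the recurrence: a_0,…,a_{11} = 3, -2, 3, 13, 53, 228, 978, 4193, 17978, 77083, 330503, 1417073.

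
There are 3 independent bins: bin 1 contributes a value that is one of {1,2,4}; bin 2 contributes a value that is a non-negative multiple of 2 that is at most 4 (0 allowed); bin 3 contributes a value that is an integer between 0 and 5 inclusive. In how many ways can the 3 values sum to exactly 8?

7

The generating function for the choices is (z + z² + z⁴)·(1 + z² + z⁴)·(1 + z + z² + z³ + z⁴ + z⁵); the count is [z⁸].
(z + z² + z⁴) has coefficients 0,1,1,0,1 for degrees 0…4.
(1 + z² + z⁴) has coefficients 1,0,1,0,1,0,0,0,0 for degrees 0…8.
Finally multiplying by (1 + z + z² + z³ + z⁴ + z⁵), the product of all factors after the first has coefficients 1,1,2,2,3,3,2,2,1 for degrees 0…8.
[z⁸] = 1·2 + 1·2 + 1·3 = 7.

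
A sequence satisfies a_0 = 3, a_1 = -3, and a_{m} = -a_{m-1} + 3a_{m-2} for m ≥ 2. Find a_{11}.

-18480

The ordinary generating function has denominator 1 + t - 3t^2.
Iterating the recurrence: a_0,…,a_{11} = 3, -3, 12, -21, 57, -120, 291, -651, 1524, -3477, 8049, -18480.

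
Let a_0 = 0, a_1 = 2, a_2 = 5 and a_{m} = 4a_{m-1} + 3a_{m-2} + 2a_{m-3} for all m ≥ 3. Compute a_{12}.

The ordinary generating function has denominator 1 - 4z - 3z^2 - 2z^3.
Iterating the recurrence: a_0,…,a_{12} = 0, 2, 5, 26, 123, 580, 2741, 12950, 61183, 289064, 1365705, 6452378, 30484755.

30484755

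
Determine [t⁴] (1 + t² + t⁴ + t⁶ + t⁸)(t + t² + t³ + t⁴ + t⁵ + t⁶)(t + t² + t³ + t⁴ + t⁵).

(1 + t² + t⁴ + t⁶ + t⁸) has coefficients 1,0,1,0,1 for degrees 0…4.
(t + t² + t³ + t⁴ + t⁵ + t⁶) has coefficients 0,1,1,1,1 for degrees 0…4.
Finally multiplying by (t + t² + t³ + t⁴ + t⁵), the product of all factors after the first has coefficients 0,0,1,2,3 for degrees 0…4.
[t⁴] = 1·3 + 1·1 + 1·0 = 4.

4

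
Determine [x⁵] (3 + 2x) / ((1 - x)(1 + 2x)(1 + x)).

-84

Partial fractions give a closed form: a_n = (5/6)·1^n + (8/3)·(-2)^n + (-1/2)·(-1)^n.
At n = 5: a_5 = -84.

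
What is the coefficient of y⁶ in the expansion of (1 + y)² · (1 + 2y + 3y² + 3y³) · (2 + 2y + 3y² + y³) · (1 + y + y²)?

177

(1 + y)² has coefficients 1,2,1 for degrees 0…2.
(1 + 2y + 3y² + 3y³) has coefficients 1,2,3,3,0,0,0 for degrees 0…6.
Multiplying by (2 + 2y + 3y² + y³) gives running coefficients 2,6,13,19,17,12,3 for degrees 0…6.
Finally multiplying by (1 + y + y²), the product of all factors after the first has coefficients 2,8,21,38,49,48,32 for degrees 0…6.
[y⁶] = 1·32 + 2·48 + 1·49 = 177.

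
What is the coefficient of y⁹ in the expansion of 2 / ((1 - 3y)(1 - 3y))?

The denominator gives the recurrence a_n = 6a_(n−1) − 9a_(n−2) for n ≥ 2; the numerator fixes a_0 = 2, a_1 = 12.
Iterating: 2, 12, 54, 216, 810, 2916, 10206, 34992, 118098, 393660, so a_9 = 393660.

393660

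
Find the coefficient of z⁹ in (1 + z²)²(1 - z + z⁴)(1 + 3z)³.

(1 + z²)² has coefficients 1,0,2,0,1 for degrees 0…4.
(1 - z + z⁴) has coefficients 1,-1,0,0,1,0,0,0,0,0 for degrees 0…9.
Finally multiplying by (1 + 3z)³, the product of all factors after the first has coefficients 1,8,18,0,-26,9,27,27,0,0 for degrees 0…9.
[z⁹] = 1·0 + 2·27 + 1·9 = 63.

63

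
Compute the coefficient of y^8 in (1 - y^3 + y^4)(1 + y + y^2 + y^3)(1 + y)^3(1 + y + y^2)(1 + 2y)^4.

(1 - y^3 + y^4) has coefficients 1,0,0,-1,1 for degrees 0…4.
(1 + y + y^2 + y^3) has coefficients 1,1,1,1,0,0,0,0,0 for degrees 0…8.
Multiplying by (1 + y)^3 gives running coefficients 1,4,7,8,7,4,1,0,0 for degrees 0…8.
Multiplying by (1 + y + y^2) gives running coefficients 1,5,12,19,22,19,12,5,1 for degrees 0…8.
Finally multiplying by (1 + 2y)^4, the product of all factors after the first has coefficients 1,13,76,267,638,1115,1492,1565,1289 for degrees 0…8.
[y^8] = 1·1289 − 1·1115 + 1·638 = 812.

812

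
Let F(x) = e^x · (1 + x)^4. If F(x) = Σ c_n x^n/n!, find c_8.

3393

The EGF product rule gives c_8 = Σ_{k_1+k_2=8} C(8; k_1,k_2) · ∏ g_i(k_i), where e^x gives (1)^k; (1+x)^4 gives the falling factorial (4)_k.
g_1(k) for k = 0…8: 1, 1, 1, 1, 1, 1, 1, 1, 1.
g_2(k) for k = 0…8: 1, 4, 12, 24, 24, 0, 0, 0, 0.
c_8 = Σ_k C(8,k)·g_1(k)·g_2(8−k) = 70·1·24 + 56·1·24 + 28·1·12 + 8·1·4 + 1·1·1 = 1680 + 1344 + 336 + 32 + 1 = 3393.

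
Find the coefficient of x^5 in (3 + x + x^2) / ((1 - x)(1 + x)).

1

The denominator gives the recurrence a_n = a_(n−2) for n ≥ 3; the numerator fixes a_0 = 3, a_1 = 1, a_2 = 4.
Iterating: 3, 1, 4, 1, 4, 1, so a_5 = 1.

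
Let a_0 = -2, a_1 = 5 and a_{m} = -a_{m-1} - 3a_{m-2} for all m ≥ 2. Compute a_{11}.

1079

The ordinary generating function has denominator 1 + t + 3t^2.
Iterating the recurrence: a_0,…,a_{11} = -2, 5, 1, -16, 13, 35, -74, -31, 253, -160, -599, 1079.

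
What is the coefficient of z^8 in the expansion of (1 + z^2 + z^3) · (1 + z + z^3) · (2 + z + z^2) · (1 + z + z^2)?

(1 + z^2 + z^3) has coefficients 1,0,1,1 for degrees 0…3.
(1 + z + z^3) has coefficients 1,1,0,1,0,0,0,0,0 for degrees 0…8.
Multiplying by (2 + z + z^2) gives running coefficients 2,3,2,3,1,1,0,0,0 for degrees 0…8.
Finally multiplying by (1 + z + z^2), the product of all factors after the first has coefficients 2,5,7,8,6,5,2,1,0 for degrees 0…8.
[z^8] = 1·0 + 1·2 + 1·5 = 7.

7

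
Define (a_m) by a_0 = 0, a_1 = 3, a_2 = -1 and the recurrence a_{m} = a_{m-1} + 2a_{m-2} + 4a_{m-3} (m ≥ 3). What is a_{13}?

The ordinary generating function has denominator 1 - x - 2x^2 - 4x^3.
Iterating the recurrence: a_0,…,a_{13} = 0, 3, -1, 5, 15, 21, 71, 173, 399, 1029, 2519, 6173, 15327, 37749.

37749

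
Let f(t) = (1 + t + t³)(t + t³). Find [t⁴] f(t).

2

(1 + t + t³) has coefficients 1,1,0,1 for degrees 0…3.
(t + t³) has coefficients 0,1,0,1,0 for degrees 0…4.
[t⁴] = 1·0 + 1·1 + 1·1 = 2.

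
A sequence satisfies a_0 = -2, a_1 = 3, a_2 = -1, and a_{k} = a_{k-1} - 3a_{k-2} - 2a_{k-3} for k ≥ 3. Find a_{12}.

The ordinary generating function has denominator 1 - t + 3t^2 + 2t^3.
Iterating the recurrence: a_0,…,a_{12} = -2, 3, -1, -6, -9, 11, 50, 35, -137, -342, -1, 1299, 1986.

1986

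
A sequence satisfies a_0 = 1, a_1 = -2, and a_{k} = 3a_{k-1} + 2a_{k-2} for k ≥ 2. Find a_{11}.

-408040

The ordinary generating function has denominator 1 - 3y - 2y^2.
Iterating the recurrence: a_0,…,a_{11} = 1, -2, -4, -16, -56, -200, -712, -2536, -9032, -32168, -114568, -408040.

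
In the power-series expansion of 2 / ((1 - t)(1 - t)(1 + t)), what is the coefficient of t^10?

12

The denominator gives the recurrence a_n = a_(n−1) + a_(n−2) − a_(n−3) for n ≥ 3; the numerator fixes a_0 = 2, a_1 = 2, a_2 = 4.
Iterating: 2, 2, 4, 4, 6, 6, 8, 8, 10, 10, 12, so a_10 = 12.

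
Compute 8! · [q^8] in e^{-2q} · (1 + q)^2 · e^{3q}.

73

The EGF product rule gives c_8 = Σ_{k_1+k_2+k_3=8} C(8; k_1,k_2,k_3) · ∏ g_i(k_i), where e^{-2q} gives (-2)^k; (1+q)^2 gives the falling factorial (2)_k; e^{3q} gives (3)^k.
g_1(k) for k = 0…8: 1, -2, 4, -8, 16, -32, 64, -128, 256.
g_2(k) for k = 0…8: 1, 2, 2, 0, 0, 0, 0, 0, 0.
g_3(k) for k = 0…8: 1, 3, 9, 27, 81, 243, 729, 2187, 6561.
First combine the last two factors: h(k) = Σ_j C(k,j)·g_2(j)·g_3(k−j) for k = 0…8: 1, 5, 23, 99, 405, 1593, 6075, 22599, 82377.
c_8 = Σ_k C(8,k)·g_1(k)·h(8−k) = 1·1·82377 + 8·(-2)·22599 + 28·4·6075 + 56·(-8)·1593 + 70·16·405 + 56·(-32)·99 + 28·64·23 + 8·(-128)·5 + 1·256·1 = 82377 − 361584 + 680400 − 713664 + 453600 − 177408 + 41216 − 5120 + 256 = 73.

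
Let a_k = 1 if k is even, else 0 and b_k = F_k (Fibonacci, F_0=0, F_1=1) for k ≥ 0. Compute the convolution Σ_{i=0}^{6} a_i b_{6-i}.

12

Write out a_i and b_{6-i} for i = 0,…,6 and sum the products.
Σ = 1·8 + 0·5 + 1·3 + 0·2 + 1·1 + 0·1 + 1·0 = 12.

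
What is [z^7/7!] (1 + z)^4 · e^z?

1961

The EGF product rule gives c_7 = Σ_{k_1+k_2=7} C(7; k_1,k_2) · ∏ g_i(k_i), where (1+z)^4 gives the falling factorial (4)_k; e^z gives (1)^k.
g_1(k) for k = 0…7: 1, 4, 12, 24, 24, 0, 0, 0.
g_2(k) for k = 0…7: 1, 1, 1, 1, 1, 1, 1, 1.
c_7 = Σ_k C(7,k)·g_1(k)·g_2(7−k) = 1·1·1 + 7·4·1 + 21·12·1 + 35·24·1 + 35·24·1 = 1 + 28 + 252 + 840 + 840 = 1961.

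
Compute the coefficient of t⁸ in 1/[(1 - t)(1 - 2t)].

The denominator gives the recurrence a_n = 3a_(n−1) − 2a_(n−2) for n ≥ 2; the numerator fixes a_0 = 1, a_1 = 3.
Iterating: 1, 3, 7, 15, 31, 63, 127, 255, 511, so a_8 = 511.

511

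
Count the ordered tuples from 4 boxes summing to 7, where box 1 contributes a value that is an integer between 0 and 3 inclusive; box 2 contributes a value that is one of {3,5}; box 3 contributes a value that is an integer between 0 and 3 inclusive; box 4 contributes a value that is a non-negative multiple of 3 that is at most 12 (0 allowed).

The generating function for the choices is (1 + t + t^2 + t^3)·(t^3 + t^5)·(1 + t + t^2 + t^3)·(1 + t^3 + t^6 + t^9 + t^12); the count is [t^7].
(1 + t + t^2 + t^3) has coefficients 1,1,1,1 for degrees 0…3.
(t^3 + t^5) has coefficients 0,0,0,1,0,1,0,0 for degrees 0…7.
Multiplying by (1 + t + t^2 + t^3) gives running coefficients 0,0,0,1,1,2,2,1 for degrees 0…7.
Finally multiplying by (1 + t^3 + t^6 + t^9 + t^12), the product of all factors after the first has coefficients 0,0,0,1,1,2,3,2 for degrees 0…7.
[t^7] = 1·2 + 1·3 + 1·2 + 1·1 = 8.

8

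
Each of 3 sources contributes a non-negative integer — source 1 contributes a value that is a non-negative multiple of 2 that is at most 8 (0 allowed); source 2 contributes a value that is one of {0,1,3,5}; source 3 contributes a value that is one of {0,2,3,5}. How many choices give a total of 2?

The generating function for the choices is (1 + t^2 + t^4 + t^6 + t^8)·(1 + t + t^3 + t^5)·(1 + t^2 + t^3 + t^5); the count is [t^2].
(1 + t^2 + t^4 + t^6 + t^8) has coefficients 1,0,1 for degrees 0…2.
(1 + t + t^3 + t^5) has coefficients 1,1,0 for degrees 0…2.
Finally multiplying by (1 + t^2 + t^3 + t^5), the product of all factors after the first has coefficients 1,1,1 for degrees 0…2.
[t^2] = 1·1 + 1·1 = 2.

2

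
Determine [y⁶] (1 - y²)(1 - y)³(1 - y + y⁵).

-4

(1 - y²) has coefficients 1,0,-1 for degrees 0…2.
(1 - y)³ has coefficients 1,-3,3,-1,0,0,0 for degrees 0…6.
Finally multiplying by (1 - y + y⁵), the product of all factors after the first has coefficients 1,-4,6,-4,1,1,-3 for degrees 0…6.
[y⁶] = 1·(-3) − 1·1 = -4.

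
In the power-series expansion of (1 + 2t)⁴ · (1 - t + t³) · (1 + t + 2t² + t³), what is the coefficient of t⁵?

(1 + 2t)⁴ has coefficients 1,8,24,32,16 for degrees 0…4.
(1 - t + t³) has coefficients 1,-1,0,1,0,0 for degrees 0…5.
Finally multiplying by (1 + t + 2t² + t³), the product of all factors after the first has coefficients 1,0,1,0,0,2 for degrees 0…5.
[t⁵] = 1·2 + 8·0 + 24·0 + 32·1 + 16·0 = 34.

34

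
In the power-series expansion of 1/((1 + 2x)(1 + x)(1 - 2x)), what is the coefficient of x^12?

Partial fractions give a closed form: a_n = (1)·(-2)^n + (-1/3)·(-1)^n + (1/3)·2^n.
At n = 12: a_12 = 5461.

5461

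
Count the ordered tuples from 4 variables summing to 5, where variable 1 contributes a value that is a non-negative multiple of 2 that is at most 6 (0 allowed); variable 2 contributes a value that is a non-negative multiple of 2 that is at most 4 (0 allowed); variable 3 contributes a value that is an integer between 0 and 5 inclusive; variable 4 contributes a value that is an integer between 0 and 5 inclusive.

20

The generating function for the choices is (1 + q^2 + q^4 + q^6)·(1 + q^2 + q^4)·(1 + q + q^2 + q^3 + q^4 + q^5)·(1 + q + q^2 + q^3 + q^4 + q^5); the count is [q^5].
(1 + q^2 + q^4 + q^6) has coefficients 1,0,1,0,1,0 for degrees 0…5.
(1 + q^2 + q^4) has coefficients 1,0,1,0,1,0 for degrees 0…5.
Multiplying by (1 + q + q^2 + q^3 + q^4 + q^5) gives running coefficients 1,1,2,2,3,3 for degrees 0…5.
Finally multiplying by (1 + q + q^2 + q^3 + q^4 + q^5), the product of all factors after the first has coefficients 1,2,4,6,9,12 for degrees 0…5.
[q^5] = 1·12 + 1·6 + 1·2 = 20.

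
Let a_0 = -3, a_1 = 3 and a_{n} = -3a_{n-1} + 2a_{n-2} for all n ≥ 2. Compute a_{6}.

The ordinary generating function has denominator 1 + 3y - 2y^2.
Iterating the recurrence: a_0,…,a_{6} = -3, 3, -15, 51, -183, 651, -2319.

-2319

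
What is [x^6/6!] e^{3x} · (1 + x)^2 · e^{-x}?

The EGF product rule gives c_6 = Σ_{k_1+k_2+k_3=6} C(6; k_1,k_2,k_3) · ∏ g_i(k_i), where e^{3x} gives (3)^k; (1+x)^2 gives the falling factorial (2)_k; e^{-x} gives (-1)^k.
g_1(k) for k = 0…6: 1, 3, 9, 27, 81, 243, 729.
g_2(k) for k = 0…6: 1, 2, 2, 0, 0, 0, 0.
g_3(k) for k = 0…6: 1, -1, 1, -1, 1, -1, 1.
First combine the last two factors: h(k) = Σ_j C(k,j)·g_2(j)·g_3(k−j) for k = 0…6: 1, 1, -1, -1, 5, -11, 19.
c_6 = Σ_k C(6,k)·g_1(k)·h(6−k) = 1·1·19 + 6·3·(-11) + 15·9·5 + 20·27·(-1) + 15·81·(-1) + 6·243·1 + 1·729·1 = 19 − 198 + 675 − 540 − 1215 + 1458 + 729 = 928.

928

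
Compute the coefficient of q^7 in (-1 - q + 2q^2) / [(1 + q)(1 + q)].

-11

The denominator gives the recurrence a_n = −2a_(n−1) − a_(n−2) for n ≥ 3; the numerator fixes a_0 = -1, a_1 = 1, a_2 = 1.
Iterating: -1, 1, 1, -3, 5, -7, 9, -11, so a_7 = -11.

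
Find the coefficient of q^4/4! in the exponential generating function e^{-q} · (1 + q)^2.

5

The EGF product rule gives c_4 = Σ_{k_1+k_2=4} C(4; k_1,k_2) · ∏ g_i(k_i), where e^{-q} gives (-1)^k; (1+q)^2 gives the falling factorial (2)_k.
g_1(k) for k = 0…4: 1, -1, 1, -1, 1.
g_2(k) for k = 0…4: 1, 2, 2, 0, 0.
c_4 = Σ_k C(4,k)·g_1(k)·g_2(4−k) = 6·1·2 + 4·(-1)·2 + 1·1·1 = 12 − 8 + 1 = 5.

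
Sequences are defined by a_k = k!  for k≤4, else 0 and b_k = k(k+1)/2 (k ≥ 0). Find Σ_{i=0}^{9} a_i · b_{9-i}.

623

Write out a_i and b_{9-i} for i = 0,…,9 and sum the products.
Σ = 1·45 + 1·36 + 2·28 + 6·21 + 24·15 + 0·10 + 0·6 + 0·3 + 0·1 + 0·0 = 623.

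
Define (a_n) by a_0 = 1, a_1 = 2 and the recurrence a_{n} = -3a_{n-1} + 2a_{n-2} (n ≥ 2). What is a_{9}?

The ordinary generating function has denominator 1 + 3y - 2y^2.
Iterating the recurrence: a_0,…,a_{9} = 1, 2, -4, 16, -56, 200, -712, 2536, -9032, 32168.

32168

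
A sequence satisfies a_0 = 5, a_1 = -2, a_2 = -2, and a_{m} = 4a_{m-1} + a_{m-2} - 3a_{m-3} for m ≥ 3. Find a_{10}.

The ordinary generating function has denominator 1 - 4q - q^2 + 3q^3.
Iterating the recurrence: a_0,…,a_{10} = 5, -2, -2, -25, -96, -403, -1633, -6647, -27012, -109796, -446255.

-446255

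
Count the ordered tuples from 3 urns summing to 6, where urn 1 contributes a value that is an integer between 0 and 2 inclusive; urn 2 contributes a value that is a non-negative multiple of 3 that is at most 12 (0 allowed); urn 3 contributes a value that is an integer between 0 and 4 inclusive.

The generating function for the choices is (1 + x + x²)·(1 + x³ + x⁶ + x⁹ + x¹²)·(1 + x + x² + x³ + x⁴); the count is [x⁶].
(1 + x + x²) has coefficients 1,1,1 for degrees 0…2.
(1 + x³ + x⁶ + x⁹ + x¹²) has coefficients 1,0,0,1,0,0,1 for degrees 0…6.
Finally multiplying by (1 + x + x² + x³ + x⁴), the product of all factors after the first has coefficients 1,1,1,2,2,1,2 for degrees 0…6.
[x⁶] = 1·2 + 1·1 + 1·2 = 5.

5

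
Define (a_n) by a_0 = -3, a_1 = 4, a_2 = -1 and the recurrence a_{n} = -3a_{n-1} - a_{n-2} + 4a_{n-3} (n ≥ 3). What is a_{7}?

-724

The ordinary generating function has denominator 1 + 3y + y^2 - 4y^3.
Iterating the recurrence: a_0,…,a_{7} = -3, 4, -1, -13, 56, -159, 369, -724.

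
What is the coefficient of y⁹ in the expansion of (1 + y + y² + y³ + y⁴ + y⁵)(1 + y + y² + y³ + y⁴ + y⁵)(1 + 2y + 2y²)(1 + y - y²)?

11

(1 + y + y² + y³ + y⁴ + y⁵) has coefficients 1,1,1,1,1,1 for degrees 0…5.
(1 + y + y² + y³ + y⁴ + y⁵) has coefficients 1,1,1,1,1,1,0,0,0,0 for degrees 0…9.
Multiplying by (1 + 2y + 2y²) gives running coefficients 1,3,5,5,5,5,4,2,0,0 for degrees 0…9.
Finally multiplying by (1 + y - y²), the product of all factors after the first has coefficients 1,4,7,7,5,5,4,1,-2,-2 for degrees 0…9.
[y⁹] = 1·(-2) + 1·(-2) + 1·1 + 1·4 + 1·5 + 1·5 = 11.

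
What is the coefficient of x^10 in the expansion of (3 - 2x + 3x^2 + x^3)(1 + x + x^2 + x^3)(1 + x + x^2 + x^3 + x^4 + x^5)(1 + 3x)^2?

155

(3 - 2x + 3x^2 + x^3) has coefficients 3,-2,3,1 for degrees 0…3.
(1 + x + x^2 + x^3) has coefficients 1,1,1,1,0,0,0,0,0,0,0 for degrees 0…10.
Multiplying by (1 + x + x^2 + x^3 + x^4 + x^5) gives running coefficients 1,2,3,4,4,4,3,2,1,0,0 for degrees 0…10.
Finally multiplying by (1 + 3x)^2, the product of all factors after the first has coefficients 1,8,24,40,55,64,63,56,40,24,9 for degrees 0…10.
[x^10] = 3·9 − 2·24 + 3·40 + 1·56 = 155.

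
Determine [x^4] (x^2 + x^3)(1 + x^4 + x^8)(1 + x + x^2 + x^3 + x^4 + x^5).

2

(x^2 + x^3) has coefficients 0,0,1,1 for degrees 0…3.
(1 + x^4 + x^8) has coefficients 1,0,0,0,1 for degrees 0…4.
Finally multiplying by (1 + x + x^2 + x^3 + x^4 + x^5), the product of all factors after the first has coefficients 1,1,1,1,2 for degrees 0…4.
[x^4] = 1·1 + 1·1 = 2.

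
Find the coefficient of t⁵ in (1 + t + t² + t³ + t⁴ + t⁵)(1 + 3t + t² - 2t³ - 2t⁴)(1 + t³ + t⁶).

(1 + t + t² + t³ + t⁴ + t⁵) has coefficients 1,1,1,1,1,1 for degrees 0…5.
(1 + 3t + t² - 2t³ - 2t⁴) has coefficients 1,3,1,-2,-2,0 for degrees 0…5.
Finally multiplying by (1 + t³ + t⁶), the product of all factors after the first has coefficients 1,3,1,-1,1,1 for degrees 0…5.
[t⁵] = 1·1 + 1·1 + 1·(-1) + 1·1 + 1·3 + 1·1 = 6.

6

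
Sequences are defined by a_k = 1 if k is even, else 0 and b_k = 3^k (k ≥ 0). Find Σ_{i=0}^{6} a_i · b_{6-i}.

Write out a_i and b_{6-i} for i = 0,…,6 and sum the products.
Σ = 1·729 + 0·243 + 1·81 + 0·27 + 1·9 + 0·3 + 1·1 = 820.

820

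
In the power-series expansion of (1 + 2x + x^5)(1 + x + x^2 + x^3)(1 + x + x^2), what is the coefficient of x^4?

(1 + 2x + x^5) has coefficients 1,2,0,0,0 for degrees 0…4.
(1 + x + x^2 + x^3) has coefficients 1,1,1,1,0 for degrees 0…4.
Finally multiplying by (1 + x + x^2), the product of all factors after the first has coefficients 1,2,3,3,2 for degrees 0…4.
[x^4] = 1·2 + 2·3 = 8.

8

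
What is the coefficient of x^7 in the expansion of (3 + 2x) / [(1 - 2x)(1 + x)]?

The denominator gives the recurrence a_n = a_(n−1) + 2a_(n−2) for n ≥ 2; the numerator fixes a_0 = 3, a_1 = 5.
Iterating: 3, 5, 11, 21, 43, 85, 171, 341, so a_7 = 341.

341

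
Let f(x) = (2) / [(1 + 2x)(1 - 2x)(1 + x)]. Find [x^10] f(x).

The denominator gives the recurrence a_n = −a_(n−1) + 4a_(n−2) + 4a_(n−3) for n ≥ 3; the numerator fixes a_0 = 2, a_1 = -2, a_2 = 10.
Iterating: 2, -2, 10, -10, 42, -42, 170, -170, 682, -682, 2730, so a_10 = 2730.

2730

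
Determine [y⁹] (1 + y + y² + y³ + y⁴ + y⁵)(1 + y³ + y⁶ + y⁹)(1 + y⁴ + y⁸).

5

(1 + y + y² + y³ + y⁴ + y⁵) has coefficients 1,1,1,1,1,1 for degrees 0…5.
(1 + y³ + y⁶ + y⁹) has coefficients 1,0,0,1,0,0,1,0,0,1 for degrees 0…9.
Finally multiplying by (1 + y⁴ + y⁸), the product of all factors after the first has coefficients 1,0,0,1,1,0,1,1,1,1 for degrees 0…9.
[y⁹] = 1·1 + 1·1 + 1·1 + 1·1 + 1·0 + 1·1 = 5.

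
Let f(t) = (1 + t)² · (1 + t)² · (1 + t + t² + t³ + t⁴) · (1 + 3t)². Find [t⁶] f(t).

245

(1 + t)² has coefficients 1,2,1 for degrees 0…2.
(1 + t)² has coefficients 1,2,1,0,0,0,0 for degrees 0…6.
Multiplying by (1 + t + t² + t³ + t⁴) gives running coefficients 1,3,4,4,4,3,1 for degrees 0…6.
Finally multiplying by (1 + 3t)², the product of all factors after the first has coefficients 1,9,31,55,64,63,55 for degrees 0…6.
[t⁶] = 1·55 + 2·63 + 1·64 = 245.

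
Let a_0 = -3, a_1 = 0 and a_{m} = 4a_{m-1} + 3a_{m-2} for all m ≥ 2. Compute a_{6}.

-3681

The ordinary generating function has denominator 1 - 4x - 3x^2.
Iterating the recurrence: a_0,…,a_{6} = -3, 0, -9, -36, -171, -792, -3681.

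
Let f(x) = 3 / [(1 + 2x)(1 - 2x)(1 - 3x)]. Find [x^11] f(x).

949221

Partial fractions give a closed form: a_n = (3/5)·(-2)^n + (-3)·2^n + (27/5)·3^n.
At n = 11: a_11 = 949221.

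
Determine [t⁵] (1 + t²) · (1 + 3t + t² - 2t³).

-2

(1 + t²) has coefficients 1,0,1 for degrees 0…2.
(1 + 3t + t² - 2t³) has coefficients 1,3,1,-2,0,0 for degrees 0…5.
[t⁵] = 1·0 + 1·(-2) = -2.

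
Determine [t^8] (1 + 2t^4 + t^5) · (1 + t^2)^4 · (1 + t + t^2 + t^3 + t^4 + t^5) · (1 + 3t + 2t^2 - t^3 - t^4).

(1 + 2t^4 + t^5) has coefficients 1,0,0,0,2,1 for degrees 0…5.
(1 + t^2)^4 has coefficients 1,0,4,0,6,0,4,0,1 for degrees 0…8.
Multiplying by (1 + t + t^2 + t^3 + t^4 + t^5) gives running coefficients 1,1,5,5,11,11,14,14,11 for degrees 0…8.
Finally multiplying by (1 + 3t + 2t^2 - t^3 - t^4), the product of all factors after the first has coefficients 1,4,10,21,34,48,59,62,59 for degrees 0…8.
[t^8] = 1·59 + 2·34 + 1·21 = 148.

148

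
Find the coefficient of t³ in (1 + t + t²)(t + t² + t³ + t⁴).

(1 + t + t²) has coefficients 1,1,1 for degrees 0…2.
(t + t² + t³ + t⁴) has coefficients 0,1,1,1 for degrees 0…3.
[t³] = 1·1 + 1·1 + 1·1 = 3.

3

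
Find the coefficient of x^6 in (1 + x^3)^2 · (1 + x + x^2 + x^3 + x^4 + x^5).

3

(1 + x^3)^2 has coefficients 1,0,0,2,0,0,1 for degrees 0…6.
(1 + x + x^2 + x^3 + x^4 + x^5) has coefficients 1,1,1,1,1,1,0 for degrees 0…6.
[x^6] = 1·0 + 2·1 + 1·1 = 3.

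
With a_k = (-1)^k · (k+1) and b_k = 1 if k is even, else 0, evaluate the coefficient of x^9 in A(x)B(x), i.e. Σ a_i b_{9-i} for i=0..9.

The convolution is the t^9 coefficient of A(t)B(t).
Σ = 1·0 − 2·1 + 3·0 − 4·1 + 5·0 − 6·1 + 7·0 − 8·1 + 9·0 − 10·1 = -30.

-30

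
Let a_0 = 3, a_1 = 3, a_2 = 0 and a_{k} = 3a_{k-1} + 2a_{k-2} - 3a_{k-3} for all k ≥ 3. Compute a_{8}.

The ordinary generating function has denominator 1 - 3x - 2x^2 + 3x^3.
Iterating the recurrence: a_0,…,a_{8} = 3, 3, 0, -3, -18, -60, -207, -687, -2295.

-2295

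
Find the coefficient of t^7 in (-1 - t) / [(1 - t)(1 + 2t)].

42

Partial fractions give a closed form: a_n = (-2/3)·1^n + (-1/3)·(-2)^n.
At n = 7: a_7 = 42.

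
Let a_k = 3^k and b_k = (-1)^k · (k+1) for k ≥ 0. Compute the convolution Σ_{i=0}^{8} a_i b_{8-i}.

The convolution is the t^8 coefficient of A(t)B(t).
Σ = 1·9 + 3·(-8) + 9·7 + 27·(-6) + 81·5 + 243·(-4) + 729·3 + 2187·(-2) + 6561·1 = 3693.

3693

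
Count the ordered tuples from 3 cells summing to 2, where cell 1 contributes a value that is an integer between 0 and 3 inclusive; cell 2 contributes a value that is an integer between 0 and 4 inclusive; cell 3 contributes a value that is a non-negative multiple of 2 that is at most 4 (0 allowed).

4

The generating function for the choices is (1 + x + x² + x³)·(1 + x + x² + x³ + x⁴)·(1 + x² + x⁴); the count is [x²].
(1 + x + x² + x³) has coefficients 1,1,1 for degrees 0…2.
(1 + x + x² + x³ + x⁴) has coefficients 1,1,1 for degrees 0…2.
Finally multiplying by (1 + x² + x⁴), the product of all factors after the first has coefficients 1,1,2 for degrees 0…2.
[x²] = 1·2 + 1·1 + 1·1 = 4.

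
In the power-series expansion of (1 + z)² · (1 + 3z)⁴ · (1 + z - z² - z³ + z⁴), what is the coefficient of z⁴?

(1 + z)² has coefficients 1,2,1 for degrees 0…2.
(1 + 3z)⁴ has coefficients 1,12,54,108,81 for degrees 0…4.
Finally multiplying by (1 + z - z² - z³ + z⁴), the product of all factors after the first has coefficients 1,13,65,149,124 for degrees 0…4.
[z⁴] = 1·124 + 2·149 + 1·65 = 487.

487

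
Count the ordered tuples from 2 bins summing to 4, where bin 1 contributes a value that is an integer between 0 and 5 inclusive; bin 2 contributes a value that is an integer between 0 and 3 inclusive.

4

The generating function for the choices is (1 + t + t² + t³ + t⁴ + t⁵)·(1 + t + t² + t³); the count is [t⁴].
(1 + t + t² + t³ + t⁴ + t⁵) has coefficients 1,1,1,1,1 for degrees 0…4.
(1 + t + t² + t³) has coefficients 1,1,1,1,0 for degrees 0…4.
[t⁴] = 1·0 + 1·1 + 1·1 + 1·1 + 1·1 = 4.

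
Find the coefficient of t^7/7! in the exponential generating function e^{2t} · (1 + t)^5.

The EGF product rule gives c_7 = Σ_{k_1+k_2=7} C(7; k_1,k_2) · ∏ g_i(k_i), where e^{2t} gives (2)^k; (1+t)^5 gives the falling factorial (5)_k.
g_1(k) for k = 0…7: 1, 2, 4, 8, 16, 32, 64, 128.
g_2(k) for k = 0…7: 1, 5, 20, 60, 120, 120, 0, 0.
c_7 = Σ_k C(7,k)·g_1(k)·g_2(7−k) = 21·4·120 + 35·8·120 + 35·16·60 + 21·32·20 + 7·64·5 + 1·128·1 = 10080 + 33600 + 33600 + 13440 + 2240 + 128 = 93088.

93088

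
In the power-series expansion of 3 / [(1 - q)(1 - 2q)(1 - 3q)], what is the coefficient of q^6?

Partial fractions give a closed form: a_n = (3/2)·1^n + (-12)·2^n + (27/2)·3^n.
At n = 6: a_6 = 9075.

9075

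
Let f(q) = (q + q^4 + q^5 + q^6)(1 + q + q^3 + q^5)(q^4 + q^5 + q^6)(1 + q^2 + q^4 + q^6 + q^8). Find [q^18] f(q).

19

(q + q^4 + q^5 + q^6) has coefficients 0,1,0,0,1,1,1 for degrees 0…6.
(1 + q + q^3 + q^5) has coefficients 1,1,0,1,0,1,0,0,0,0,0,0,0,0,0,0,0,0,0 for degrees 0…18.
Multiplying by (q^4 + q^5 + q^6) gives running coefficients 0,0,0,0,1,2,2,2,1,2,1,1,0,0,0,0,0,0,0 for degrees 0…18.
Finally multiplying by (1 + q^2 + q^4 + q^6 + q^8), the product of all factors after the first has coefficients 0,0,0,0,1,2,3,4,4,6,5,7,5,7,4,5,2,3,1 for degrees 0…18.
[q^18] = 1·3 + 1·4 + 1·7 + 1·5 = 19.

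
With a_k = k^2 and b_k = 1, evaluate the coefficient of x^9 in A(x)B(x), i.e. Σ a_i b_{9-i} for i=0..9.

The convolution is the x^9 coefficient of A(x)B(x).
Σ = 0·1 + 1·1 + 4·1 + 9·1 + 16·1 + 25·1 + 36·1 + 49·1 + 64·1 + 81·1 = 285.

285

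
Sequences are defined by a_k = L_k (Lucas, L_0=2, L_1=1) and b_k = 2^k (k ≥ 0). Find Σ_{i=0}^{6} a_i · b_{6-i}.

Write out a_i and b_{6-i} for i = 0,…,6 and sum the products.
Σ = 2·64 + 1·32 + 3·16 + 4·8 + 7·4 + 11·2 + 18·1 = 308.

308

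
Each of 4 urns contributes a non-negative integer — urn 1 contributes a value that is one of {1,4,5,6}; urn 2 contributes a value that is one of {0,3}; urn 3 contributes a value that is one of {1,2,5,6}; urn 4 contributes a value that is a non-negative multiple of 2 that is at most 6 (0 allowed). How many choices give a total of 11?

The generating function for the choices is (y + y^4 + y^5 + y^6)·(1 + y^3)·(y + y^2 + y^5 + y^6)·(1 + y^2 + y^4 + y^6); the count is [y^11].
(y + y^4 + y^5 + y^6) has coefficients 0,1,0,0,1,1,1 for degrees 0…6.
(1 + y^3) has coefficients 1,0,0,1,0,0,0,0,0,0,0,0 for degrees 0…11.
Multiplying by (y + y^2 + y^5 + y^6) gives running coefficients 0,1,1,0,1,2,1,0,1,1,0,0 for degrees 0…11.
Finally multiplying by (1 + y^2 + y^4 + y^6), the product of all factors after the first has coefficients 0,1,1,1,2,3,3,3,4,3,3,3 for degrees 0…11.
[y^11] = 1·3 + 1·3 + 1·3 + 1·3 = 12.

12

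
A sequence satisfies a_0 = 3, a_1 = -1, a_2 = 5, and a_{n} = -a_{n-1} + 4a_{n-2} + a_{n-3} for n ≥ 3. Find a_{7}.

-289

The ordinary generating function has denominator 1 + x - 4x^2 - x^3.
Iterating the recurrence: a_0,…,a_{7} = 3, -1, 5, -6, 25, -44, 138, -289.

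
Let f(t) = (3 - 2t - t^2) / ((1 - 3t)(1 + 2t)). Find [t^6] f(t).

The denominator gives the recurrence a_n = a_(n−1) + 6a_(n−2) for n ≥ 3; the numerator fixes a_0 = 3, a_1 = 1, a_2 = 18.
Iterating: 3, 1, 18, 24, 132, 276, 1068, so a_6 = 1068.

1068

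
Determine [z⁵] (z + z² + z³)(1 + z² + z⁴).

(z + z² + z³) has coefficients 0,1,1,1 for degrees 0…3.
(1 + z² + z⁴) has coefficients 1,0,1,0,1,0 for degrees 0…5.
[z⁵] = 1·1 + 1·0 + 1·1 = 2.

2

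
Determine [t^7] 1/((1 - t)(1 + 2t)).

-85

Partial fractions give a closed form: a_n = (1/3)·1^n + (2/3)·(-2)^n.
At n = 7: a_7 = -85.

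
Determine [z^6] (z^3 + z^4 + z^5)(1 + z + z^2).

(z^3 + z^4 + z^5) has coefficients 0,0,0,1,1,1 for degrees 0…5.
(1 + z + z^2) has coefficients 1,1,1,0,0,0,0 for degrees 0…6.
[z^6] = 1·0 + 1·1 + 1·1 = 2.

2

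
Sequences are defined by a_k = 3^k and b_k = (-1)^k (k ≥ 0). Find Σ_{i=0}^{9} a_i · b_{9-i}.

The convolution is the t^9 coefficient of A(t)B(t).
Σ = 1·(-1) + 3·1 + 9·(-1) + 27·1 + 81·(-1) + 243·1 + 729·(-1) + 2187·1 + 6561·(-1) + 19683·1 = 14762.

14762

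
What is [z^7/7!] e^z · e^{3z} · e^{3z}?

The EGF product rule gives c_7 = Σ_{k_1+k_2+k_3=7} C(7; k_1,k_2,k_3) · ∏ g_i(k_i), where e^z gives (1)^k; e^{3z} gives (3)^k; e^{3z} gives (3)^k.
g_1(k) for k = 0…7: 1, 1, 1, 1, 1, 1, 1, 1.
g_2(k) for k = 0…7: 1, 3, 9, 27, 81, 243, 729, 2187.
g_3(k) for k = 0…7: 1, 3, 9, 27, 81, 243, 729, 2187.
First combine the last two factors: h(k) = Σ_j C(k,j)·g_2(j)·g_3(k−j) for k = 0…7: 1, 6, 36, 216, 1296, 7776, 46656, 279936.
c_7 = Σ_k C(7,k)·g_1(k)·h(7−k) = 1·1·279936 + 7·1·46656 + 21·1·7776 + 35·1·1296 + 35·1·216 + 21·1·36 + 7·1·6 + 1·1·1 = 279936 + 326592 + 163296 + 45360 + 7560 + 756 + 42 + 1 = 823543.

823543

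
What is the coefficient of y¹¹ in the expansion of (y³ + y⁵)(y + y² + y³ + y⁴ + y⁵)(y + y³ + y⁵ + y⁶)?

6

(y³ + y⁵) has coefficients 0,0,0,1,0,1 for degrees 0…5.
(y + y² + y³ + y⁴ + y⁵) has coefficients 0,1,1,1,1,1,0,0,0,0,0,0 for degrees 0…11.
Finally multiplying by (y + y³ + y⁵ + y⁶), the product of all factors after the first has coefficients 0,0,1,1,2,2,3,3,3,2,2,1 for degrees 0…11.
[y¹¹] = 1·3 + 1·3 = 6.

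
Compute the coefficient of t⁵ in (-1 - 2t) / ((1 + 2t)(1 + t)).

1

The denominator gives the recurrence a_n = −3a_(n−1) − 2a_(n−2) for n ≥ 2; the numerator fixes a_0 = -1, a_1 = 1.
Iterating: -1, 1, -1, 1, -1, 1, so a_5 = 1.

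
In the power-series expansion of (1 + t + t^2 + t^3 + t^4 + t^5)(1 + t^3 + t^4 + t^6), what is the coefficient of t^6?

(1 + t + t^2 + t^3 + t^4 + t^5) has coefficients 1,1,1,1,1,1 for degrees 0…5.
(1 + t^3 + t^4 + t^6) has coefficients 1,0,0,1,1,0,1 for degrees 0…6.
[t^6] = 1·1 + 1·0 + 1·1 + 1·1 + 1·0 + 1·0 = 3.

3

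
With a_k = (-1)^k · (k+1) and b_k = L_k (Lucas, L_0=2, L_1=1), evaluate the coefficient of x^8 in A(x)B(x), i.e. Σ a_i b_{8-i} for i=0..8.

This is [x^8] in the product of the two ordinary generating functions.
Σ = 1·47 − 2·29 + 3·18 − 4·11 + 5·7 − 6·4 + 7·3 − 8·1 + 9·2 = 41.

41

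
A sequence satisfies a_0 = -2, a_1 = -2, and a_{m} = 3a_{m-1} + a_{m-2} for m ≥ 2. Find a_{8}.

The ordinary generating function has denominator 1 - 3t - t^2.
Iterating the recurrence: a_0,…,a_{8} = -2, -2, -8, -26, -86, -284, -938, -3098, -10232.

-10232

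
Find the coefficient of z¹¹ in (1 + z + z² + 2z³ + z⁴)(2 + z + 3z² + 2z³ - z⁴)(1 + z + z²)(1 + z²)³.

(1 + z + z² + 2z³ + z⁴) has coefficients 1,1,1,2,1 for degrees 0…4.
(2 + z + 3z² + 2z³ - z⁴) has coefficients 2,1,3,2,-1,0,0,0,0,0,0,0 for degrees 0…11.
Multiplying by (1 + z + z²) gives running coefficients 2,3,6,6,4,1,-1,0,0,0,0,0 for degrees 0…11.
Finally multiplying by (1 + z²)³, the product of all factors after the first has coefficients 2,3,12,15,28,28,31,24,15,9,1,1 for degrees 0…11.
[z¹¹] = 1·1 + 1·1 + 1·9 + 2·15 + 1·24 = 65.

65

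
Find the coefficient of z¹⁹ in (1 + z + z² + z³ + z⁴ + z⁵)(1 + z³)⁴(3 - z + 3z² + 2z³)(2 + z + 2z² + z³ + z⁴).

94

(1 + z + z² + z³ + z⁴ + z⁵) has coefficients 1,1,1,1,1,1 for degrees 0…5.
(1 + z³)⁴ has coefficients 1,0,0,4,0,0,6,0,0,4,0,0,1,0,0,0,0,0,0,0 for degrees 0…19.
Multiplying by (3 - z + 3z² + 2z³) gives running coefficients 3,-1,3,14,-4,12,26,-6,18,24,-4,12,11,-1,3,2,0,0,0,0 for degrees 0…19.
Finally multiplying by (2 + z + 2z² + z³ + z⁴), the product of all factors after the first has coefficients 6,1,11,32,14,50,73,48,90,92,72,80,68,53,35,28,18,6,5,2 for degrees 0…19.
[z¹⁹] = 1·2 + 1·5 + 1·6 + 1·18 + 1·28 + 1·35 = 94.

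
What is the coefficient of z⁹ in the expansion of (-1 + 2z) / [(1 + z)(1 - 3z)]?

Partial fractions give a closed form: a_n = (-3/4)·(-1)^n + (-1/4)·3^n.
At n = 9: a_9 = -4920.

-4920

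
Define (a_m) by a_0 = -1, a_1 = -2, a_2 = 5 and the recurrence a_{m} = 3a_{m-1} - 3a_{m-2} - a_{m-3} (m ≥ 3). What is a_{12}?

The ordinary generating function has denominator 1 - 3z + 3z^2 + z^3.
Iterating the recurrence: a_0,…,a_{12} = -1, -2, 5, 22, 53, 88, 83, -68, -541, -1502, -2815, -3398, -247.

-247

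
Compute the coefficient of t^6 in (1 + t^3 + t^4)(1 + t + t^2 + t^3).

2

(1 + t^3 + t^4) has coefficients 1,0,0,1,1 for degrees 0…4.
(1 + t + t^2 + t^3) has coefficients 1,1,1,1,0,0,0 for degrees 0…6.
[t^6] = 1·0 + 1·1 + 1·1 = 2.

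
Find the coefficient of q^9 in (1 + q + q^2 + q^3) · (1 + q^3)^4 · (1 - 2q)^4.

(1 + q + q^2 + q^3) has coefficients 1,1,1,1 for degrees 0…3.
(1 + q^3)^4 has coefficients 1,0,0,4,0,0,6,0,0,4 for degrees 0…9.
Finally multiplying by (1 - 2q)^4, the product of all factors after the first has coefficients 1,-8,24,-28,-16,96,-122,16,144,-188 for degrees 0…9.
[q^9] = 1·(-188) + 1·144 + 1·16 + 1·(-122) = -150.

-150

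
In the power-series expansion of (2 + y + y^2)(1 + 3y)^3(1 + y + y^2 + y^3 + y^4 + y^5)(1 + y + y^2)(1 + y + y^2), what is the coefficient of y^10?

(2 + y + y^2) has coefficients 2,1,1 for degrees 0…2.
(1 + 3y)^3 has coefficients 1,9,27,27,0,0,0,0,0,0,0 for degrees 0…10.
Multiplying by (1 + y + y^2 + y^3 + y^4 + y^5) gives running coefficients 1,10,37,64,64,64,63,54,27,0,0 for degrees 0…10.
Multiplying by (1 + y + y^2) gives running coefficients 1,11,48,111,165,192,191,181,144,81,27 for degrees 0…10.
Finally multiplying by (1 + y + y^2), the product of all factors after the first has coefficients 1,12,60,170,324,468,548,564,516,406,252 for degrees 0…10.
[y^10] = 2·252 + 1·406 + 1·516 = 1426.

1426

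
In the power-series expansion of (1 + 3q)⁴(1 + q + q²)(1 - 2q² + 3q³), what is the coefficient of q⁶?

117

(1 + 3q)⁴ has coefficients 1,12,54,108,81 for degrees 0…4.
(1 + q + q²) has coefficients 1,1,1,0,0,0,0 for degrees 0…6.
Finally multiplying by (1 - 2q² + 3q³), the product of all factors after the first has coefficients 1,1,-1,1,1,3,0 for degrees 0…6.
[q⁶] = 1·0 + 12·3 + 54·1 + 108·1 + 81·(-1) = 117.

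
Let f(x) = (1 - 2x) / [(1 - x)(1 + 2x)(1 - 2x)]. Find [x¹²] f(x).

2731

Partial fractions give a closed form: a_n = (1/3)·1^n + (2/3)·(-2)^n.
At n = 12: a_12 = 2731.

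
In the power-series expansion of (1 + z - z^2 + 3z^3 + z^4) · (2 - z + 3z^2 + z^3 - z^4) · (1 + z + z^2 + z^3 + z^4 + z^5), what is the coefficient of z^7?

18

(1 + z - z^2 + 3z^3 + z^4) has coefficients 1,1,-1,3,1 for degrees 0…4.
(2 - z + 3z^2 + z^3 - z^4) has coefficients 2,-1,3,1,-1,0,0,0 for degrees 0…7.
Finally multiplying by (1 + z + z^2 + z^3 + z^4 + z^5), the product of all factors after the first has coefficients 2,1,4,5,4,4,2,3 for degrees 0…7.
[z^7] = 1·3 + 1·2 − 1·4 + 3·4 + 1·5 = 18.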